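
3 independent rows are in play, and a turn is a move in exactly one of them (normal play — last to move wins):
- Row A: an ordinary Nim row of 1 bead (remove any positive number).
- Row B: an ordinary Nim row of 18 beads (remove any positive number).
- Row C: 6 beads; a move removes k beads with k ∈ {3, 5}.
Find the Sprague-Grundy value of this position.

17

Row A is a plain Nim row of size 1, so its Grundy value is 1.
Row B is a plain Nim row of size 18, so its Grundy value is 18.
For row C, compute g(0), g(1), … with moves {3, 5}:
k:     0  1  2  3  4  5  6
g(k):  0  0  0  1  1  1  2
So g(6) = 2.
The value of a disjunctive sum is the nim-sum of the parts.
Combined value = 1 XOR 18 XOR 2 = 17.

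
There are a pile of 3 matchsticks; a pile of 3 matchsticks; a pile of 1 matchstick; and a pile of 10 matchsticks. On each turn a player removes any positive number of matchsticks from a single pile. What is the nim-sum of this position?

In binary:
  0011  (3)
  0011  (3)
  0001  (1)
  1010  (10)
  ----
  1011  (11)

11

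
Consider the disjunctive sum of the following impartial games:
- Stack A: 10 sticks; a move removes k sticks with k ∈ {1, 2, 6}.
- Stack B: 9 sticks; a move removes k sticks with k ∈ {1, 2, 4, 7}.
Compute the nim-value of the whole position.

0

For stack A, compute g(0), g(1), … with moves {1, 2, 6}:
g(0) = mex{} = 0
g(1) = mex{0} = 1
g(2) = mex{0,1} = 2
g(3) = mex{1,2} = 0
g(4) = mex{0,2} = 1
g(5) = mex{0,1} = 2
g(6) = mex{0,1,2} = 3
g(7) = mex{1,2,3} = 0
g(8) = mex{0,2,3} = 1
g(9) = mex{0,1} = 2
g(10) = mex{1,2} = 0
So g(10) = 0.
For stack B, compute g(0), g(1), … with moves {1, 2, 4, 7}:
k:     0  1  2  3  4  5  6  7  8  9
g(k):  0  1  2  0  1  2  0  1  2  0
So g(9) = 0.
The value of a disjunctive sum is the nim-sum of the parts.
Combined value = 0 XOR 0 = 0.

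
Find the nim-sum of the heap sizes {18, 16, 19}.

In binary:
  10010  (18)
  10000  (16)
  10011  (19)
  -----
  10001  (17)

17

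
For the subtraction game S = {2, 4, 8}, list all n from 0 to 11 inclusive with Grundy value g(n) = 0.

Build the Grundy sequence with g(k) = mex{g(k−s) : s ∈ {2, 4, 8}, s ≤ k}:
g(0) = mex{} = 0
g(1) = mex{} = 0
g(2) = mex{0} = 1
g(3) = mex{0} = 1
g(4) = mex{0,1} = 2
g(5) = mex{0,1} = 2
g(6) = mex{1,2} = 0
g(7) = mex{1,2} = 0
g(8) = mex{0,2} = 1
g(9) = mex{0,2} = 1
g(10) = mex{0,1} = 2
g(11) = mex{0,1} = 2
The P-positions (g = 0) in 0..11 are 0, 1, 6, 7.

0, 1, 6, 7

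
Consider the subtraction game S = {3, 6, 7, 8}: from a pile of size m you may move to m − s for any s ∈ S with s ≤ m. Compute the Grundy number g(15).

Build the Grundy sequence with g(k) = mex{g(k−s) : s ∈ {3, 6, 7, 8}, s ≤ k}:
k:     0  1  2  3  4  5  6  7  8  9 10 11 12 13 14 15
g(k):  0  0  0  1  1  1  2  2  2  3  3  0  0  0  1  1
So g(15) = 1.

1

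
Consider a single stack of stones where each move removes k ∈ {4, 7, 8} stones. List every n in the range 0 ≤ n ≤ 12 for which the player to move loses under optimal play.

0, 1, 2, 3, 12

Build the Grundy sequence with g(k) = mex{g(k−s) : s ∈ {4, 7, 8}, s ≤ k}:
g(0) = mex{} = 0
g(1) = mex{} = 0
g(2) = mex{} = 0
g(3) = mex{} = 0
g(4) = mex{0} = 1
g(5) = mex{0} = 1
g(6) = mex{0} = 1
g(7) = mex{0} = 1
g(8) = mex{0,1} = 2
g(9) = mex{0,1} = 2
g(10) = mex{0,1} = 2
g(11) = mex{0,1} = 2
g(12) = mex{1,2} = 0
The P-positions (g = 0) in 0..12 are 0, 1, 2, 3, 12.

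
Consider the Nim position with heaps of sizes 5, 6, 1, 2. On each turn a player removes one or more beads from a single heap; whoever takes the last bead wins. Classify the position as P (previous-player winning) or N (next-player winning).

P-position

Nim-sum: 5 ^ 6 ^ 1 ^ 2 = 0.
The nim-sum is 0, so this is a P-position: the player to move is in a losing position under optimal play.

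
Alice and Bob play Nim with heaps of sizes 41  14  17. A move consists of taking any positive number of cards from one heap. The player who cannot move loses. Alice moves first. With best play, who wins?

Write each in binary and XOR column by column:
  101001  (41)
  001110  (14)
  010001  (17)
  ------
  110110  (54)
The nim-sum is 54 ≠ 0, so this is an N-position: the player to move can win; Alice has a winning move.

Alice wins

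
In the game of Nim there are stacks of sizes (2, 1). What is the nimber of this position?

Write each in binary and XOR column by column:
  10  (2)
  01  (1)
  --
  11  (3)

3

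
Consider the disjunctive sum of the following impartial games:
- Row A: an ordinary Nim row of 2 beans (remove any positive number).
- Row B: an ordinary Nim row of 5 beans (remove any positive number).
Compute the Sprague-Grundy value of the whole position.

7

Row A is a plain Nim row of size 2, so its Grundy value is 2.
Row B is a plain Nim row of size 5, so its Grundy value is 5.
The value of a disjunctive sum is the nim-sum of the parts.
Combined value = 2 ⊕ 5 = 7.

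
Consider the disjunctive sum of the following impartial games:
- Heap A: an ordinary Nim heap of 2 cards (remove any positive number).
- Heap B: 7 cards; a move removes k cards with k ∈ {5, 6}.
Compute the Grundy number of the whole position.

3

Heap A is a plain Nim heap of size 2, so its Grundy value is 2.
Build the Grundy sequence for heap B with g(k) = mex{g(k−s) : s ∈ {5, 6}, s ≤ k}:
k:     0  1  2  3  4  5  6  7
g(k):  0  0  0  0  0  1  1  1
So g(7) = 1.
By the Sprague-Grundy theorem, the Grundy value of a sum of independent games is the XOR of the component values.
Combined value = 2 ⊕ 1 = 3.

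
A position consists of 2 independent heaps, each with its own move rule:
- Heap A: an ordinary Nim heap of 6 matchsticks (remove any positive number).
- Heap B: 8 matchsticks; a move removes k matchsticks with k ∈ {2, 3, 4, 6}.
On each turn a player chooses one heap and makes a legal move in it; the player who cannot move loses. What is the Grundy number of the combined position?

Heap A is a plain Nim heap of size 6, so its Grundy value is 6.
Grundy values for heap B (subtraction set {2, 3, 4, 6}):
k:     0  1  2  3  4  5  6  7  8
g(k):  0  0  1  1  2  2  3  3  0
So g(8) = 0.
The value of a disjunctive sum is the nim-sum of the parts.
Combined value = 6 XOR 0 = 6.

6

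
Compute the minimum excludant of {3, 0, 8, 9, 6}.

1

0 is in the set but 1 is not, so the mex is 1.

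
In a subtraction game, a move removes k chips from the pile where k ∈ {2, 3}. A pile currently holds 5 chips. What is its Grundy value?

0

Compute g(0), g(1), … for moves {2, 3}:
k:     0  1  2  3  4  5
g(k):  0  0  1  1  2  0
So g(5) = 0.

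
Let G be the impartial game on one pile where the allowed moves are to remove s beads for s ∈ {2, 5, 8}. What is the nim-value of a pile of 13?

Build the Grundy sequence with g(k) = mex{g(k−s) : s ∈ {2, 5, 8}, s ≤ k}:
k:     0  1  2  3  4  5  6  7  8  9 10 11 12 13
g(k):  0  0  1  1  0  2  1  0  2  1  0  0  1  1
So g(13) = 1.

1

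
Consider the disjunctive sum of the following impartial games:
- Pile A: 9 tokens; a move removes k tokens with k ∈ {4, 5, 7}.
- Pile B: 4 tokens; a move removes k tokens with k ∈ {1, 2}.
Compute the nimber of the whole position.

3

Build the Grundy sequence for pile A with g(k) = mex{g(k−s) : s ∈ {4, 5, 7}, s ≤ k}:
k:     0  1  2  3  4  5  6  7  8  9
g(k):  0  0  0  0  1  1  1  1  2  2
So g(9) = 2.
For pile B, compute g(0), g(1), … with moves {1, 2}:
g(0) = mex{} = 0
g(1) = mex{0} = 1
g(2) = mex{0,1} = 2
g(3) = mex{1,2} = 0
g(4) = mex{0,2} = 1
So g(4) = 1.
By the Sprague-Grundy theorem, the Grundy value of a sum of independent games is the XOR of the component values.
Combined value = 2 ⊕ 1 = 3.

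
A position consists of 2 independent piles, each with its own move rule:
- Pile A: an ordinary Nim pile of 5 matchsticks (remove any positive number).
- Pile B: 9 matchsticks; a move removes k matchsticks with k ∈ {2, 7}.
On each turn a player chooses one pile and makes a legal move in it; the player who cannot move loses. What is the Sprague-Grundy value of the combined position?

5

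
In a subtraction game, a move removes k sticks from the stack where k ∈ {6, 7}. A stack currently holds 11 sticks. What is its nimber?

1

Build the Grundy sequence with g(k) = mex{g(k−s) : s ∈ {6, 7}, s ≤ k}:
k:     0  1  2  3  4  5  6  7  8  9 10 11
g(k):  0  0  0  0  0  0  1  1  1  1  1  1
So g(11) = 1.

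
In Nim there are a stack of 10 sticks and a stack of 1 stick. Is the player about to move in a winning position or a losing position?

Winning position

Compute the nim-sum pairwise:
10 XOR 1 = 11
The nim-sum is 11 ≠ 0, so this is an N-position: the player to move can win.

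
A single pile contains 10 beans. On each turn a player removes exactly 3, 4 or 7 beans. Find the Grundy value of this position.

0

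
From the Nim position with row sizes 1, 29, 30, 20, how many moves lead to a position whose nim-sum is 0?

Compute the nim-sum pairwise:
1 ⊕ 29 = 28
28 ⊕ 30 = 2
2 ⊕ 20 = 22
The overall nim-sum is X = 22. A row of size p has a winning move iff p XOR X < p (reduce it to p XOR X).
  1: 1 XOR 22 = 23 ≥ 1 — no move.
  29: 29 XOR 22 = 11 < 29 — winning move (to 11).
  30: 30 XOR 22 = 8 < 30 — winning move (to 8).
  20: 20 XOR 22 = 2 < 20 — winning move (to 2).
That gives 3 winning moves.

3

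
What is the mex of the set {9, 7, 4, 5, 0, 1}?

2

The values 0, 1 are all present; 2 is the first non-negative integer missing from the set.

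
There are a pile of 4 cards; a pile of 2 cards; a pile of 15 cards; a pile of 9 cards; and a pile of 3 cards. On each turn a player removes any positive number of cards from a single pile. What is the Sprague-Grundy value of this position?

3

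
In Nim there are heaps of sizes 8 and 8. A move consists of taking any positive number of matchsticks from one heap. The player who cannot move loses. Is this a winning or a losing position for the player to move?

Nim-sum: 8 ⊕ 8 = 0.
The nim-sum is 0, so this is a P-position: the player to move is in a losing position under optimal play.

Losing position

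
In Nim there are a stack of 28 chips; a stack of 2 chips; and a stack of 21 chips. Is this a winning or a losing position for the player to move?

Winning position

In binary:
  11100  (28)
  00010  (2)
  10101  (21)
  -----
  01011  (11)
The nim-sum is 11 ≠ 0, so this is an N-position: the player to move can win.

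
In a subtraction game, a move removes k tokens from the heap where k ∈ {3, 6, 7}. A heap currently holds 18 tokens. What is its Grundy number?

2

Compute g(0), g(1), … for moves {3, 6, 7}:
k:     0  1  2  3  4  5  6  7  8  9 10 11 12 13 14 15 16 17 18
g(k):  0  0  0  1  1  1  2  2  2  3  0  0  0  1  1  1  2  2  2
So g(18) = 2.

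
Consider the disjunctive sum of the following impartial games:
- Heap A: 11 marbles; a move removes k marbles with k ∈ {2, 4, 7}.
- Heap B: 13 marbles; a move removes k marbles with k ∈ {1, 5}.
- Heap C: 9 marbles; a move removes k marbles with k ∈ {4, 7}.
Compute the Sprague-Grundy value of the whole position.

Grundy values for heap A (subtraction set {2, 4, 7}):
g(0) = mex{} = 0
g(1) = mex{} = 0
g(2) = mex{0} = 1
g(3) = mex{0} = 1
g(4) = mex{0,1} = 2
g(5) = mex{0,1} = 2
g(6) = mex{1,2} = 0
g(7) = mex{0,1,2} = 3
g(8) = mex{0,2} = 1
g(9) = mex{1,2,3} = 0
g(10) = mex{0,1} = 2
g(11) = mex{0,2,3} = 1
So g(11) = 1.
Build the Grundy sequence for heap B with g(k) = mex{g(k−s) : s ∈ {1, 5}, s ≤ k}:
g(0) = mex{} = 0
g(1) = mex{0} = 1
g(2) = mex{1} = 0
g(3) = mex{0} = 1
g(4) = mex{1} = 0
g(5) = mex{0} = 1
g(6) = mex{1} = 0
g(7) = mex{0} = 1
g(8) = mex{1} = 0
g(9) = mex{0} = 1
g(10) = mex{1} = 0
g(11) = mex{0} = 1
g(12) = mex{1} = 0
g(13) = mex{0} = 1
So g(13) = 1.
Grundy values for heap C (subtraction set {4, 7}):
k:     0  1  2  3  4  5  6  7  8  9
g(k):  0  0  0  0  1  1  1  1  2  2
So g(9) = 2.
By the Sprague-Grundy theorem, the Grundy value of a sum of independent games is the XOR of the component values.
Combined value = 1 ⊕ 1 ⊕ 2 = 2.

2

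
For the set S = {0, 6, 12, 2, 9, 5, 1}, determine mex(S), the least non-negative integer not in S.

3

The values 0, 1, 2 are all present; 3 is the first non-negative integer missing from the set.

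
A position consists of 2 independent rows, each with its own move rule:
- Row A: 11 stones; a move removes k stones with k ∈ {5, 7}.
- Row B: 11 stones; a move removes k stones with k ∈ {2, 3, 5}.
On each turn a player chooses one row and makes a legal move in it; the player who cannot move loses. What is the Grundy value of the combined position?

Grundy values for row A (subtraction set {5, 7}):
g(0) = mex{} = 0
g(1) = mex{} = 0
g(2) = mex{} = 0
g(3) = mex{} = 0
g(4) = mex{} = 0
g(5) = mex{0} = 1
g(6) = mex{0} = 1
g(7) = mex{0} = 1
g(8) = mex{0} = 1
g(9) = mex{0} = 1
g(10) = mex{0,1} = 2
g(11) = mex{0,1} = 2
So g(11) = 2.
Build the Grundy sequence for row B with g(k) = mex{g(k−s) : s ∈ {2, 3, 5}, s ≤ k}:
g(0) = mex{} = 0
g(1) = mex{} = 0
g(2) = mex{0} = 1
g(3) = mex{0} = 1
g(4) = mex{0,1} = 2
g(5) = mex{0,1} = 2
g(6) = mex{0,1,2} = 3
g(7) = mex{1,2} = 0
g(8) = mex{1,2,3} = 0
g(9) = mex{0,2,3} = 1
g(10) = mex{0,2} = 1
g(11) = mex{0,1,3} = 2
So g(11) = 2.
The value of a disjunctive sum is the nim-sum of the parts.
Combined value = 2 ⊕ 2 = 0.

0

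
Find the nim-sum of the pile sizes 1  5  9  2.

15

Nim-sum: 1 ^ 5 ^ 9 ^ 2 = 15.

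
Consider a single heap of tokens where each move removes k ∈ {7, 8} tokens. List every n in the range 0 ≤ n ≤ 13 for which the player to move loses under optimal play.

0, 1, 2, 3, 4, 5, 6

Grundy values for subtraction set {7, 8}:
g(0) = mex{} = 0
g(1) = mex{} = 0
g(2) = mex{} = 0
g(3) = mex{} = 0
g(4) = mex{} = 0
g(5) = mex{} = 0
g(6) = mex{} = 0
g(7) = mex{0} = 1
g(8) = mex{0} = 1
g(9) = mex{0} = 1
g(10) = mex{0} = 1
g(11) = mex{0} = 1
g(12) = mex{0} = 1
g(13) = mex{0} = 1
The P-positions (g = 0) in 0..13 are 0, 1, 2, 3, 4, 5, 6.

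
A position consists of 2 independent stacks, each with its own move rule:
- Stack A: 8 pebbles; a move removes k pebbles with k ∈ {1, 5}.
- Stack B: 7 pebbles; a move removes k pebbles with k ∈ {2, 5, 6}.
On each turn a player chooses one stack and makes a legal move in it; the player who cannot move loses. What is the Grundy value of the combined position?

3

Build the Grundy sequence for stack A with g(k) = mex{g(k−s) : s ∈ {1, 5}, s ≤ k}:
g(0) = mex{} = 0
g(1) = mex{0} = 1
g(2) = mex{1} = 0
g(3) = mex{0} = 1
g(4) = mex{1} = 0
g(5) = mex{0} = 1
g(6) = mex{1} = 0
g(7) = mex{0} = 1
g(8) = mex{1} = 0
So g(8) = 0.
Grundy values for stack B (subtraction set {2, 5, 6}):
g(0) = mex{} = 0
g(1) = mex{} = 0
g(2) = mex{0} = 1
g(3) = mex{0} = 1
g(4) = mex{1} = 0
g(5) = mex{0,1} = 2
g(6) = mex{0} = 1
g(7) = mex{0,1,2} = 3
So g(7) = 3.
By the Sprague-Grundy theorem, the Grundy value of a sum of independent games is the XOR of the component values.
Combined value = 0 XOR 3 = 3.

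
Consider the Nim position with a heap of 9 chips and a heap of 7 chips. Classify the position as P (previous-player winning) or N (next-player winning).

N-position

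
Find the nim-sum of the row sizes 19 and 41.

58

Compute the nim-sum pairwise:
19 XOR 41 = 58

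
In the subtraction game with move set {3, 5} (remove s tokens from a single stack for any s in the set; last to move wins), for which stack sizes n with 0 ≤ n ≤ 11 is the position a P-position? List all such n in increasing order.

0, 1, 2, 8, 9, 10

Grundy values for subtraction set {3, 5}:
g(0) = mex{} = 0
g(1) = mex{} = 0
g(2) = mex{} = 0
g(3) = mex{0} = 1
g(4) = mex{0} = 1
g(5) = mex{0} = 1
g(6) = mex{0,1} = 2
g(7) = mex{0,1} = 2
g(8) = mex{1} = 0
g(9) = mex{1,2} = 0
g(10) = mex{1,2} = 0
g(11) = mex{0,2} = 1
The P-positions (g = 0) in 0..11 are 0, 1, 2, 8, 9, 10.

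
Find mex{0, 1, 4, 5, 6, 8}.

2

The values 0, 1 are all present; 2 is the first non-negative integer missing from the set.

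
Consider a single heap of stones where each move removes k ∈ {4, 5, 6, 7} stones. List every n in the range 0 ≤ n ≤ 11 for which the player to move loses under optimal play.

0, 1, 2, 3, 11

Compute g(0), g(1), … for moves {4, 5, 6, 7}:
k:     0  1  2  3  4  5  6  7  8  9 10 11
g(k):  0  0  0  0  1  1  1  1  2  2  2  0
The P-positions (g = 0) in 0..11 are 0, 1, 2, 3, 11.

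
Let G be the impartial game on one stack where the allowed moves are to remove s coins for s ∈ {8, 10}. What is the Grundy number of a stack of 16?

2

Build the Grundy sequence with g(k) = mex{g(k−s) : s ∈ {8, 10}, s ≤ k}:
k:     0  1  2  3  4  5  6  7  8  9 10 11 12 13 14 15 16
g(k):  0  0  0  0  0  0  0  0  1  1  1  1  1  1  1  1  2
So g(16) = 2.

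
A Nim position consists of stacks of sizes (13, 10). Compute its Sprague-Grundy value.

Compute the nim-sum pairwise:
13 ⊕ 10 = 7

7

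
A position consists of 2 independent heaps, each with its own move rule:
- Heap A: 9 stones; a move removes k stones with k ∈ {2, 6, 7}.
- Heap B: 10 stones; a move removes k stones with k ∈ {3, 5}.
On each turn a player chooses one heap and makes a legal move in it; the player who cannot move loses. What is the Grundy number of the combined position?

Build the Grundy sequence for heap A with g(k) = mex{g(k−s) : s ∈ {2, 6, 7}, s ≤ k}:
g(0) = mex{} = 0
g(1) = mex{} = 0
g(2) = mex{0} = 1
g(3) = mex{0} = 1
g(4) = mex{1} = 0
g(5) = mex{1} = 0
g(6) = mex{0} = 1
g(7) = mex{0} = 1
g(8) = mex{0,1} = 2
g(9) = mex{1} = 0
So g(9) = 0.
Build the Grundy sequence for heap B with g(k) = mex{g(k−s) : s ∈ {3, 5}, s ≤ k}:
k:     0  1  2  3  4  5  6  7  8  9 10
g(k):  0  0  0  1  1  1  2  2  0  0  0
So g(10) = 0.
By the Sprague-Grundy theorem, the Grundy value of a sum of independent games is the XOR of the component values.
Combined value = 0 ⊕ 0 = 0.

0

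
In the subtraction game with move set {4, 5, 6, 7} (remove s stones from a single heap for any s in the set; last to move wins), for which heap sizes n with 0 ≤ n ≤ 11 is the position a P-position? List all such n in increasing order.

0, 1, 2, 3, 11

Build the Grundy sequence with g(k) = mex{g(k−s) : s ∈ {4, 5, 6, 7}, s ≤ k}:
g(0) = mex{} = 0
g(1) = mex{} = 0
g(2) = mex{} = 0
g(3) = mex{} = 0
g(4) = mex{0} = 1
g(5) = mex{0} = 1
g(6) = mex{0} = 1
g(7) = mex{0} = 1
g(8) = mex{0,1} = 2
g(9) = mex{0,1} = 2
g(10) = mex{0,1} = 2
g(11) = mex{1} = 0
The P-positions (g = 0) in 0..11 are 0, 1, 2, 3, 11.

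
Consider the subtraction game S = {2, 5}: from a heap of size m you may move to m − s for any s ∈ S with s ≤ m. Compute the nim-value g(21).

0

Grundy values for subtraction set {2, 5}:
k:     0  1  2  3  4  5  6  7  8  9 10 11 12 13 14 15 16 17 18 19 20 21
g(k):  0  0  1  1  0  2  1  0  0  1  1  0  2  1  0  0  1  1  0  2  1  0
So g(21) = 0.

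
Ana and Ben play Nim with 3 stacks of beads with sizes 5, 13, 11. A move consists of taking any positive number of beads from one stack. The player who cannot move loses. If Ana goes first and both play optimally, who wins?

Compute the nim-sum pairwise:
5 ^ 13 = 8
8 ^ 11 = 3
The nim-sum is 3 ≠ 0, so this is an N-position: the player to move can win; Ana has a winning move.

Ana wins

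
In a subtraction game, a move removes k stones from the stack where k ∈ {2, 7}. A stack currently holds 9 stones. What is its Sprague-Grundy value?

Grundy values for subtraction set {2, 7}:
g(0) = mex{} = 0
g(1) = mex{} = 0
g(2) = mex{0} = 1
g(3) = mex{0} = 1
g(4) = mex{1} = 0
g(5) = mex{1} = 0
g(6) = mex{0} = 1
g(7) = mex{0} = 1
g(8) = mex{0,1} = 2
g(9) = mex{1} = 0
So g(9) = 0.

0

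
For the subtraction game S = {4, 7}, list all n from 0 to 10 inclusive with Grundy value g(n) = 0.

0, 1, 2, 3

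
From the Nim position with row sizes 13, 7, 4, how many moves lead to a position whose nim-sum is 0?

1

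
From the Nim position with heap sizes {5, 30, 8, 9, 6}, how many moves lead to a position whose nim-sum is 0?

1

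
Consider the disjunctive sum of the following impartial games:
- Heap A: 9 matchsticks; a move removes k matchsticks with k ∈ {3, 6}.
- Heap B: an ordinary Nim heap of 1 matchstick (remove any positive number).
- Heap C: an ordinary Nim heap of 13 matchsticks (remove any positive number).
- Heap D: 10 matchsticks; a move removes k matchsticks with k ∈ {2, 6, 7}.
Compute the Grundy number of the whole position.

Build the Grundy sequence for heap A with g(k) = mex{g(k−s) : s ∈ {3, 6}, s ≤ k}:
k:     0  1  2  3  4  5  6  7  8  9
g(k):  0  0  0  1  1  1  2  2  2  0
So g(9) = 0.
Heap B is a plain Nim heap of size 1, so its Grundy value is 1.
Heap C is a plain Nim heap of size 13, so its Grundy value is 13.
Grundy values for heap D (subtraction set {2, 6, 7}):
k:     0  1  2  3  4  5  6  7  8  9 10
g(k):  0  0  1  1  0  0  1  1  2  0  3
So g(10) = 3.
By the Sprague-Grundy theorem, the Grundy value of a sum of independent games is the XOR of the component values.
Combined value = 0 ⊕ 1 ⊕ 13 ⊕ 3 = 15.

15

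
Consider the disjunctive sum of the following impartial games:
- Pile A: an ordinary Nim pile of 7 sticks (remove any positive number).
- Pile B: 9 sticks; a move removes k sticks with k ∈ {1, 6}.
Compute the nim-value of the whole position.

7

Pile A is a plain Nim pile of size 7, so its Grundy value is 7.
Build the Grundy sequence for pile B with g(k) = mex{g(k−s) : s ∈ {1, 6}, s ≤ k}:
g(0) = mex{} = 0
g(1) = mex{0} = 1
g(2) = mex{1} = 0
g(3) = mex{0} = 1
g(4) = mex{1} = 0
g(5) = mex{0} = 1
g(6) = mex{0,1} = 2
g(7) = mex{1,2} = 0
g(8) = mex{0} = 1
g(9) = mex{1} = 0
So g(9) = 0.
By the Sprague-Grundy theorem, the Grundy value of a sum of independent games is the XOR of the component values.
Combined value = 7 ⊕ 0 = 7.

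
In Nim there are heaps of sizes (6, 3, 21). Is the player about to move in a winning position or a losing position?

Nim-sum: 6 XOR 3 XOR 21 = 16.
The nim-sum is 16 ≠ 0, so this is an N-position: the player to move can win.

Winning position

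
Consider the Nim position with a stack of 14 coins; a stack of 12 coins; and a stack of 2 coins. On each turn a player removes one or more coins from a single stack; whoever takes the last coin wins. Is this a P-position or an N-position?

Compute the nim-sum pairwise:
14 ⊕ 12 = 2
2 ⊕ 2 = 0
The nim-sum is 0, so this is a P-position: the player to move is in a losing position under optimal play.

P-position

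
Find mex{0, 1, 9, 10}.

2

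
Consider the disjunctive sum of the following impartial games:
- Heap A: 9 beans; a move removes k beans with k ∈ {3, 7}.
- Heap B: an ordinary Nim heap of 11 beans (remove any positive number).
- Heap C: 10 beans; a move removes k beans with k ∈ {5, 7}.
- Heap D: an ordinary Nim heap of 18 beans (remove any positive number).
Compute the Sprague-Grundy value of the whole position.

Build the Grundy sequence for heap A with g(k) = mex{g(k−s) : s ∈ {3, 7}, s ≤ k}:
k:     0  1  2  3  4  5  6  7  8  9
g(k):  0  0  0  1  1  1  0  2  2  1
So g(9) = 1.
Heap B is a plain Nim heap of size 11, so its Grundy value is 11.
Build the Grundy sequence for heap C with g(k) = mex{g(k−s) : s ∈ {5, 7}, s ≤ k}:
k:     0  1  2  3  4  5  6  7  8  9 10
g(k):  0  0  0  0  0  1  1  1  1  1  2
So g(10) = 2.
Heap D is a plain Nim heap of size 18, so its Grundy value is 18.
The value of a disjunctive sum is the nim-sum of the parts.
Combined value = 1 XOR 11 XOR 2 XOR 18 = 26.

26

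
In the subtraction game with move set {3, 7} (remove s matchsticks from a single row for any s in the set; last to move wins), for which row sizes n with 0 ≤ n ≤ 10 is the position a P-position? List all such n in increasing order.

0, 1, 2, 6, 10

Build the Grundy sequence with g(k) = mex{g(k−s) : s ∈ {3, 7}, s ≤ k}:
k:     0  1  2  3  4  5  6  7  8  9 10
g(k):  0  0  0  1  1  1  0  2  2  1  0
The P-positions (g = 0) in 0..10 are 0, 1, 2, 6, 10.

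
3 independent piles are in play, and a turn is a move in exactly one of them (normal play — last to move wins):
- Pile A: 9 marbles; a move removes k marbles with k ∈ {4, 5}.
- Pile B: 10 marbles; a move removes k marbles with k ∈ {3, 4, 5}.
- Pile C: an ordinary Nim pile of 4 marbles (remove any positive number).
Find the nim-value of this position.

For pile A, compute g(0), g(1), … with moves {4, 5}:
k:     0  1  2  3  4  5  6  7  8  9
g(k):  0  0  0  0  1  1  1  1  2  0
So g(9) = 0.
Grundy values for pile B (subtraction set {3, 4, 5}):
k:     0  1  2  3  4  5  6  7  8  9 10
g(k):  0  0  0  1  1  1  2  2  0  0  0
So g(10) = 0.
Pile C is a plain Nim pile of size 4, so its Grundy value is 4.
By the Sprague-Grundy theorem, the Grundy value of a sum of independent games is the XOR of the component values.
Combined value = 0 ⊕ 0 ⊕ 4 = 4.

4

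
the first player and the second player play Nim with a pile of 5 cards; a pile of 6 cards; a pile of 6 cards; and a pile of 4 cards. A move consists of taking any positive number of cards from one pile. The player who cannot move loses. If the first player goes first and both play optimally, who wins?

the first player wins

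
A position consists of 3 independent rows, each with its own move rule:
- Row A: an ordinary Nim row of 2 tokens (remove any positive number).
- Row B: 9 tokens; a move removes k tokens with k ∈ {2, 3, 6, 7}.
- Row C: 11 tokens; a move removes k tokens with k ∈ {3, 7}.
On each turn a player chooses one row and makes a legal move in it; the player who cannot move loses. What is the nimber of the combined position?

2

Row A is a plain Nim row of size 2, so its Grundy value is 2.
Build the Grundy sequence for row B with g(k) = mex{g(k−s) : s ∈ {2, 3, 6, 7}, s ≤ k}:
k:     0  1  2  3  4  5  6  7  8  9
g(k):  0  0  1  1  2  0  3  1  2  0
So g(9) = 0.
Grundy values for row C (subtraction set {3, 7}):
g(0) = mex{} = 0
g(1) = mex{} = 0
g(2) = mex{} = 0
g(3) = mex{0} = 1
g(4) = mex{0} = 1
g(5) = mex{0} = 1
g(6) = mex{1} = 0
g(7) = mex{0,1} = 2
g(8) = mex{0,1} = 2
g(9) = mex{0} = 1
g(10) = mex{1,2} = 0
g(11) = mex{1,2} = 0
So g(11) = 0.
By the Sprague-Grundy theorem, the Grundy value of a sum of independent games is the XOR of the component values.
Combined value = 2 ⊕ 0 ⊕ 0 = 2.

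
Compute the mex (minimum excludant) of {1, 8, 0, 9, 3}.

2

The values 0, 1 are all present; 2 is the first non-negative integer missing from the set.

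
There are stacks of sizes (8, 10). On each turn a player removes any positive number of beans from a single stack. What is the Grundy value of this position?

2

Write each in binary and XOR column by column:
  1000  (8)
  1010  (10)
  ----
  0010  (2)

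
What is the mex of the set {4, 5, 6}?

0 is not in the set, so the mex is 0.

0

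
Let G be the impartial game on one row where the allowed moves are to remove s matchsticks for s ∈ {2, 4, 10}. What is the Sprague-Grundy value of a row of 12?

Compute g(0), g(1), … for moves {2, 4, 10}:
g(0) = mex{} = 0
g(1) = mex{} = 0
g(2) = mex{0} = 1
g(3) = mex{0} = 1
g(4) = mex{0,1} = 2
g(5) = mex{0,1} = 2
g(6) = mex{1,2} = 0
g(7) = mex{1,2} = 0
g(8) = mex{0,2} = 1
g(9) = mex{0,2} = 1
g(10) = mex{0,1} = 2
g(11) = mex{0,1} = 2
g(12) = mex{1,2} = 0
So g(12) = 0.

0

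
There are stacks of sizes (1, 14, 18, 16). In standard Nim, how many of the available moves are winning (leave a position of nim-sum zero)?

1

Bitwise XOR of the heap sizes:
  00001  (1)
  01110  (14)
  10010  (18)
  10000  (16)
  -----
  01101  (13)
The overall nim-sum is X = 13. A stack of size p has a winning move iff p XOR X < p (reduce it to p XOR X).
  1: 1 XOR 13 = 12 ≥ 1 — no move.
  14: 14 XOR 13 = 3 < 14 — winning move (to 3).
  18: 18 XOR 13 = 31 ≥ 18 — no move.
  16: 16 XOR 13 = 29 ≥ 16 — no move.
That gives 1 winning move.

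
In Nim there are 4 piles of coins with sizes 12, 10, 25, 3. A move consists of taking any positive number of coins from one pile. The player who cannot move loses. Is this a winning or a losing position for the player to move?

Winning position

Write each in binary and XOR column by column:
  01100  (12)
  01010  (10)
  11001  (25)
  00011  (3)
  -----
  11100  (28)
The nim-sum is 28 ≠ 0, so this is an N-position: the player to move can win.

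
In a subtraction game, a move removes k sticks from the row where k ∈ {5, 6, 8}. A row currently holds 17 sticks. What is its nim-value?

0

Grundy values for subtraction set {5, 6, 8}:
k:     0  1  2  3  4  5  6  7  8  9 10 11 12 13 14 15 16 17
g(k):  0  0  0  0  0  1  1  1  1  1  2  2  2  0  0  0  0  0
So g(17) = 0.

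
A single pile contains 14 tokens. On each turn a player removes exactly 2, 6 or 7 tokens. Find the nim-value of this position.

Compute g(0), g(1), … for moves {2, 6, 7}:
k:     0  1  2  3  4  5  6  7  8  9 10 11 12 13 14
g(k):  0  0  1  1  0  0  1  1  2  0  3  1  2  0  0
So g(14) = 0.

0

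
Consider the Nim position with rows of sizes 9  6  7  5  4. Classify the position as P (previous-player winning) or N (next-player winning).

N-position

Compute the nim-sum pairwise:
9 XOR 6 = 15
15 XOR 7 = 8
8 XOR 5 = 13
13 XOR 4 = 9
The nim-sum is 9 ≠ 0, so this is an N-position: the player to move can win.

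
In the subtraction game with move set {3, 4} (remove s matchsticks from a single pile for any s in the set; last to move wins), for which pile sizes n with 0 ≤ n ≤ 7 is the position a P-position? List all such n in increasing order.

0, 1, 2, 7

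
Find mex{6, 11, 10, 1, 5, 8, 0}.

2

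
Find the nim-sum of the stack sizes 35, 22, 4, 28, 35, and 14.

Nim-sum: 35 ⊕ 22 ⊕ 4 ⊕ 28 ⊕ 35 ⊕ 14 = 0.

0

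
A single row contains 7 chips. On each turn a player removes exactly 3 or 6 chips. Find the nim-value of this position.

2

Build the Grundy sequence with g(k) = mex{g(k−s) : s ∈ {3, 6}, s ≤ k}:
k:     0  1  2  3  4  5  6  7
g(k):  0  0  0  1  1  1  2  2
So g(7) = 2.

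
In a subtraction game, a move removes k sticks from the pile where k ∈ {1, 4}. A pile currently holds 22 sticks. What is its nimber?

Build the Grundy sequence with g(k) = mex{g(k−s) : s ∈ {1, 4}, s ≤ k}:
k:     0  1  2  3  4  5  6  7  8  9 10 11 12 13 14 15 16 17 18 19 20 21 22
g(k):  0  1  0  1  2  0  1  0  1  2  0  1  0  1  2  0  1  0  1  2  0  1  0
So g(22) = 0.

0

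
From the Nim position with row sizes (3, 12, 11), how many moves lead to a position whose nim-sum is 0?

In binary:
  0011  (3)
  1100  (12)
  1011  (11)
  ----
  0100  (4)
The overall nim-sum is X = 4. A row of size p has a winning move iff p XOR X < p (reduce it to p XOR X).
  3: 3 XOR 4 = 7 ≥ 3 — no move.
  12: 12 XOR 4 = 8 < 12 — winning move (to 8).
  11: 11 XOR 4 = 15 ≥ 11 — no move.
That gives 1 winning move.

1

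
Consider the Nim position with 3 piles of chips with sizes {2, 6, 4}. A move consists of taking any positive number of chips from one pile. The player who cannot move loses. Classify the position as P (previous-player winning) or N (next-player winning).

Nim-sum: 2 XOR 6 XOR 4 = 0.
The nim-sum is 0, so this is a P-position: the player to move is in a losing position under optimal play.

P-position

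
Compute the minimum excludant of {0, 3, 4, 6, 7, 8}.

1

0 is in the set but 1 is not, so the mex is 1.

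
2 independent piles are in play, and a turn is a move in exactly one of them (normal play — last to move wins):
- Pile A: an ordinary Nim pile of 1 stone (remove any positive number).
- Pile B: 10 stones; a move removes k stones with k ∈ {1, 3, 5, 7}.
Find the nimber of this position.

Pile A is a plain Nim pile of size 1, so its Grundy value is 1.
Grundy values for pile B (subtraction set {1, 3, 5, 7}):
g(0) = mex{} = 0
g(1) = mex{0} = 1
g(2) = mex{1} = 0
g(3) = mex{0} = 1
g(4) = mex{1} = 0
g(5) = mex{0} = 1
g(6) = mex{1} = 0
g(7) = mex{0} = 1
g(8) = mex{1} = 0
g(9) = mex{0} = 1
g(10) = mex{1} = 0
So g(10) = 0.
The value of a disjunctive sum is the nim-sum of the parts.
Combined value = 1 XOR 0 = 1.

1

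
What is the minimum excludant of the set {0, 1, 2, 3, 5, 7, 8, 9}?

The values 0, 1, 2, 3 are all present; 4 is the first non-negative integer missing from the set.

4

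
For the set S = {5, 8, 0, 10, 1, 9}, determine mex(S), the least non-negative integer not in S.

2

The values 0, 1 are all present; 2 is the first non-negative integer missing from the set.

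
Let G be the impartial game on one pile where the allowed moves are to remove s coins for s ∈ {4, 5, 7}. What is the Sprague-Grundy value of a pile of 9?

2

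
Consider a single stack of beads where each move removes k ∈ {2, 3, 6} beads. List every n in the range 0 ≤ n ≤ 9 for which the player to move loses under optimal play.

0, 1, 5, 9

Build the Grundy sequence with g(k) = mex{g(k−s) : s ∈ {2, 3, 6}, s ≤ k}:
g(0) = mex{} = 0
g(1) = mex{} = 0
g(2) = mex{0} = 1
g(3) = mex{0} = 1
g(4) = mex{0,1} = 2
g(5) = mex{1} = 0
g(6) = mex{0,1,2} = 3
g(7) = mex{0,2} = 1
g(8) = mex{0,1,3} = 2
g(9) = mex{1,3} = 0
The P-positions (g = 0) in 0..9 are 0, 1, 5, 9.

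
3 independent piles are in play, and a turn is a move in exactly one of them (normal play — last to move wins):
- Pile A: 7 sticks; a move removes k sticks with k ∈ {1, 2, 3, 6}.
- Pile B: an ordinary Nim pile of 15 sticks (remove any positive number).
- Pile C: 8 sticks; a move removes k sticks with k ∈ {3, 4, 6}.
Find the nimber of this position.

14

For pile A, compute g(0), g(1), … with moves {1, 2, 3, 6}:
k:     0  1  2  3  4  5  6  7
g(k):  0  1  2  3  0  1  2  3
So g(7) = 3.
Pile B is a plain Nim pile of size 15, so its Grundy value is 15.
Grundy values for pile C (subtraction set {3, 4, 6}):
k:     0  1  2  3  4  5  6  7  8
g(k):  0  0  0  1  1  1  2  2  2
So g(8) = 2.
By the Sprague-Grundy theorem, the Grundy value of a sum of independent games is the XOR of the component values.
Combined value = 3 ⊕ 15 ⊕ 2 = 14.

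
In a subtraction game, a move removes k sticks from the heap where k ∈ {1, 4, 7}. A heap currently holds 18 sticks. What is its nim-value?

Build the Grundy sequence with g(k) = mex{g(k−s) : s ∈ {1, 4, 7}, s ≤ k}:
k:     0  1  2  3  4  5  6  7  8  9 10 11 12 13 14 15 16 17 18
g(k):  0  1  0  1  2  0  1  2  0  1  0  1  2  0  1  2  0  1  0
So g(18) = 0.

0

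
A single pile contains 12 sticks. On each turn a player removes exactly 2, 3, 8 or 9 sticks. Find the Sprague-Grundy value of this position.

0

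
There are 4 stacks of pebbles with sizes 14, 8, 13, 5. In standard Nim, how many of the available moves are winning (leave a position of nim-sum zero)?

3

Bitwise XOR of the heap sizes:
  1110  (14)
  1000  (8)
  1101  (13)
  0101  (5)
  ----
  1110  (14)
The overall nim-sum is X = 14. A stack of size p has a winning move iff p XOR X < p (reduce it to p XOR X).
  14: 14 XOR 14 = 0 < 14 — winning move (to 0).
  8: 8 XOR 14 = 6 < 8 — winning move (to 6).
  13: 13 XOR 14 = 3 < 13 — winning move (to 3).
  5: 5 XOR 14 = 11 ≥ 5 — no move.
That gives 3 winning moves.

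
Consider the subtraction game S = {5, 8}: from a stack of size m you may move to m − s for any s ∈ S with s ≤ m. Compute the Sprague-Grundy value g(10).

Grundy values for subtraction set {5, 8}:
g(0) = mex{} = 0
g(1) = mex{} = 0
g(2) = mex{} = 0
g(3) = mex{} = 0
g(4) = mex{} = 0
g(5) = mex{0} = 1
g(6) = mex{0} = 1
g(7) = mex{0} = 1
g(8) = mex{0} = 1
g(9) = mex{0} = 1
g(10) = mex{0,1} = 2
So g(10) = 2.

2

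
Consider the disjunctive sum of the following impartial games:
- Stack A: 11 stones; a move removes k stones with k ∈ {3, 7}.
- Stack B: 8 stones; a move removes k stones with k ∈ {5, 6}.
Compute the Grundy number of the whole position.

For stack A, compute g(0), g(1), … with moves {3, 7}:
k:     0  1  2  3  4  5  6  7  8  9 10 11
g(k):  0  0  0  1  1  1  0  2  2  1  0  0
So g(11) = 0.
Build the Grundy sequence for stack B with g(k) = mex{g(k−s) : s ∈ {5, 6}, s ≤ k}:
g(0) = mex{} = 0
g(1) = mex{} = 0
g(2) = mex{} = 0
g(3) = mex{} = 0
g(4) = mex{} = 0
g(5) = mex{0} = 1
g(6) = mex{0} = 1
g(7) = mex{0} = 1
g(8) = mex{0} = 1
So g(8) = 1.
The value of a disjunctive sum is the nim-sum of the parts.
Combined value = 0 XOR 1 = 1.

1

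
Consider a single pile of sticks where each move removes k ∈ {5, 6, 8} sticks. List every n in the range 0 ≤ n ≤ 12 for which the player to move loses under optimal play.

Build the Grundy sequence with g(k) = mex{g(k−s) : s ∈ {5, 6, 8}, s ≤ k}:
k:     0  1  2  3  4  5  6  7  8  9 10 11 12
g(k):  0  0  0  0  0  1  1  1  1  1  2  2  2
The P-positions (g = 0) in 0..12 are 0, 1, 2, 3, 4.

0, 1, 2, 3, 4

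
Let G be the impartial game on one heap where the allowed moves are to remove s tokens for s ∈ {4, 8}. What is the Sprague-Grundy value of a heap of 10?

Compute g(0), g(1), … for moves {4, 8}:
k:     0  1  2  3  4  5  6  7  8  9 10
g(k):  0  0  0  0  1  1  1  1  2  2  2
So g(10) = 2.

2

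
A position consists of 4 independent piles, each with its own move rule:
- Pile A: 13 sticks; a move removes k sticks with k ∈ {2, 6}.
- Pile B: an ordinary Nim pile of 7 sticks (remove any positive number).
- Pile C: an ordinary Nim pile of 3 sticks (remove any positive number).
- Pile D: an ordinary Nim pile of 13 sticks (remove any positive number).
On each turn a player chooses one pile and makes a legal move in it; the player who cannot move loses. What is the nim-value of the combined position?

9

Grundy values for pile A (subtraction set {2, 6}):
g(0) = mex{} = 0
g(1) = mex{} = 0
g(2) = mex{0} = 1
g(3) = mex{0} = 1
g(4) = mex{1} = 0
g(5) = mex{1} = 0
g(6) = mex{0} = 1
g(7) = mex{0} = 1
g(8) = mex{1} = 0
g(9) = mex{1} = 0
g(10) = mex{0} = 1
g(11) = mex{0} = 1
g(12) = mex{1} = 0
g(13) = mex{1} = 0
So g(13) = 0.
Pile B is a plain Nim pile of size 7, so its Grundy value is 7.
Pile C is a plain Nim pile of size 3, so its Grundy value is 3.
Pile D is a plain Nim pile of size 13, so its Grundy value is 13.
By the Sprague-Grundy theorem, the Grundy value of a sum of independent games is the XOR of the component values.
Combined value = 0 XOR 7 XOR 3 XOR 13 = 9.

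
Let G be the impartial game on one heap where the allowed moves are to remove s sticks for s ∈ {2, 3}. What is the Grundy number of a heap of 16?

Compute g(0), g(1), … for moves {2, 3}:
k:     0  1  2  3  4  5  6  7  8  9 10 11 12 13 14 15 16
g(k):  0  0  1  1  2  0  0  1  1  2  0  0  1  1  2  0  0
So g(16) = 0.

0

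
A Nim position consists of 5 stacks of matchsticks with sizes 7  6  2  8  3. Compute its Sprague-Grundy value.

Write each in binary and XOR column by column:
  0111  (7)
  0110  (6)
  0010  (2)
  1000  (8)
  0011  (3)
  ----
  1000  (8)

8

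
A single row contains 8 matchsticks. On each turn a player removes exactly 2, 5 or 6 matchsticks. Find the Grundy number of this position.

0

Compute g(0), g(1), … for moves {2, 5, 6}:
g(0) = mex{} = 0
g(1) = mex{} = 0
g(2) = mex{0} = 1
g(3) = mex{0} = 1
g(4) = mex{1} = 0
g(5) = mex{0,1} = 2
g(6) = mex{0} = 1
g(7) = mex{0,1,2} = 3
g(8) = mex{1} = 0
So g(8) = 0.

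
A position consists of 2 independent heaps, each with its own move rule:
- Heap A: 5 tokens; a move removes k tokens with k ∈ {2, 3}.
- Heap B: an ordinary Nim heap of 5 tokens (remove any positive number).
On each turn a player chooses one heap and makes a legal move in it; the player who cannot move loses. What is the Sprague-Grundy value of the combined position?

5

Build the Grundy sequence for heap A with g(k) = mex{g(k−s) : s ∈ {2, 3}, s ≤ k}:
k:     0  1  2  3  4  5
g(k):  0  0  1  1  2  0
So g(5) = 0.
Heap B is a plain Nim heap of size 5, so its Grundy value is 5.
By the Sprague-Grundy theorem, the Grundy value of a sum of independent games is the XOR of the component values.
Combined value = 0 ⊕ 5 = 5.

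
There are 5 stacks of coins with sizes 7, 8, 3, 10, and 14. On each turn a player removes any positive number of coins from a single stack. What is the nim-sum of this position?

8

Compute the nim-sum pairwise:
7 ^ 8 = 15
15 ^ 3 = 12
12 ^ 10 = 6
6 ^ 14 = 8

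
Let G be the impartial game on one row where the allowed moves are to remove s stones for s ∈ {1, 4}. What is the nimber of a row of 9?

Grundy values for subtraction set {1, 4}:
g(0) = mex{} = 0
g(1) = mex{0} = 1
g(2) = mex{1} = 0
g(3) = mex{0} = 1
g(4) = mex{0,1} = 2
g(5) = mex{1,2} = 0
g(6) = mex{0} = 1
g(7) = mex{1} = 0
g(8) = mex{0,2} = 1
g(9) = mex{0,1} = 2
So g(9) = 2.

2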